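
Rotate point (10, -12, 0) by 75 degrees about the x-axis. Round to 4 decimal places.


x' = 10
y' = -12*cos(75) - 0*sin(75) = -3.1058
z' = -12*sin(75) + 0*cos(75) = -11.5911

(10, -3.1058, -11.5911)


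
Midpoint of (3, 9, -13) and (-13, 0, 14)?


Midpoint = ((3+-13)/2, (9+0)/2, (-13+14)/2) = (-5, 4.5, 0.5)

(-5, 4.5, 0.5)


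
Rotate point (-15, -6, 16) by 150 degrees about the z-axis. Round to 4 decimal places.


x' = -15*cos(150) - -6*sin(150) = 15.9904
y' = -15*sin(150) + -6*cos(150) = -2.3038
z' = 16

(15.9904, -2.3038, 16)


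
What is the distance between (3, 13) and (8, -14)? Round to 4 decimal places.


d = sqrt((8-3)^2 + (-14-13)^2) = 27.4591

27.4591


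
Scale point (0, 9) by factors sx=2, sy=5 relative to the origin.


Scaling: (x*sx, y*sy) = (0*2, 9*5) = (0, 45)

(0, 45)


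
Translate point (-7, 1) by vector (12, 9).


Translation: (x+dx, y+dy) = (-7+12, 1+9) = (5, 10)

(5, 10)


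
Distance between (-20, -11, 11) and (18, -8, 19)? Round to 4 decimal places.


d = sqrt((18--20)^2 + (-8--11)^2 + (19-11)^2) = 38.9487

38.9487


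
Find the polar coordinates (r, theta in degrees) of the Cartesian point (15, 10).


r = sqrt(15^2 + 10^2) = 18.0278
theta = atan2(10, 15) = 33.6901 degrees

r = 18.0278, theta = 33.6901 degrees


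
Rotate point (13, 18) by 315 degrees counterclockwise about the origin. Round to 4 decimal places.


x' = 13*cos(315) - 18*sin(315) = 21.9203
y' = 13*sin(315) + 18*cos(315) = 3.5355

(21.9203, 3.5355)


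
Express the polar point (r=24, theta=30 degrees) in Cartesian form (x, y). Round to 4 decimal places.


x = 24 * cos(30) = 20.7846
y = 24 * sin(30) = 12

(20.7846, 12)


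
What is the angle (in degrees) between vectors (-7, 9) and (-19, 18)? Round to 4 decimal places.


dot = -7*-19 + 9*18 = 295
|u| = 11.4018, |v| = 26.1725
cos(angle) = 0.9886
angle = 8.6732 degrees

8.6732 degrees


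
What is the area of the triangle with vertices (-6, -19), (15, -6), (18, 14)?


Area = |x1(y2-y3) + x2(y3-y1) + x3(y1-y2)| / 2
= |-6*(-6-14) + 15*(14--19) + 18*(-19--6)| / 2
= 190.5

190.5


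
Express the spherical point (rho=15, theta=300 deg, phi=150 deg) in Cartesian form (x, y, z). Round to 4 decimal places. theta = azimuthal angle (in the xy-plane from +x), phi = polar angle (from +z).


x = 15 * sin(150) * cos(300) = 3.75
y = 15 * sin(150) * sin(300) = -6.4952
z = 15 * cos(150) = -12.9904

(3.75, -6.4952, -12.9904)


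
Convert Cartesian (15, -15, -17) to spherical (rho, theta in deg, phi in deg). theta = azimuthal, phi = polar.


rho = sqrt(15^2 + (-15)^2 + (-17)^2) = 27.1846
theta = atan2(-15, 15) = 315 deg
phi = acos(-17/27.1846) = 128.7083 deg

rho = 27.1846, theta = 315 deg, phi = 128.7083 deg


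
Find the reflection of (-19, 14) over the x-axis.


Reflection across x-axis: (x, y) -> (x, -y)
(-19, 14) -> (-19, -14)

(-19, -14)


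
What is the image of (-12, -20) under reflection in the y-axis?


Reflection across y-axis: (x, y) -> (-x, y)
(-12, -20) -> (12, -20)

(12, -20)


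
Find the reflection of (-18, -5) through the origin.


Reflection through origin: (x, y) -> (-x, -y)
(-18, -5) -> (18, 5)

(18, 5)


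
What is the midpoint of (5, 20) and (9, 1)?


Midpoint = ((5+9)/2, (20+1)/2) = (7, 10.5)

(7, 10.5)


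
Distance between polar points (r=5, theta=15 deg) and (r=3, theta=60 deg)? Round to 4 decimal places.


d = sqrt(r1^2 + r2^2 - 2*r1*r2*cos(t2-t1))
d = sqrt(5^2 + 3^2 - 2*5*3*cos(60-15)) = 3.5759

3.5759


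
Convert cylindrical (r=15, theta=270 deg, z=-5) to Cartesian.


x = 15 * cos(270) = 0
y = 15 * sin(270) = -15
z = -5

(0, -15, -5)


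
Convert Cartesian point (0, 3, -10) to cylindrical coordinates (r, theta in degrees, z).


r = sqrt(0^2 + 3^2) = 3
theta = atan2(3, 0) = 90 deg
z = -10

r = 3, theta = 90 deg, z = -10


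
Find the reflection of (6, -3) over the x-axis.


Reflection across x-axis: (x, y) -> (x, -y)
(6, -3) -> (6, 3)

(6, 3)


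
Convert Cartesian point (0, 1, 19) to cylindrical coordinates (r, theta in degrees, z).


r = sqrt(0^2 + 1^2) = 1
theta = atan2(1, 0) = 90 deg
z = 19

r = 1, theta = 90 deg, z = 19


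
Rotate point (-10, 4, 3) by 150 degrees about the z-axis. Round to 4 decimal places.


x' = -10*cos(150) - 4*sin(150) = 6.6603
y' = -10*sin(150) + 4*cos(150) = -8.4641
z' = 3

(6.6603, -8.4641, 3)


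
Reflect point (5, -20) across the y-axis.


Reflection across y-axis: (x, y) -> (-x, y)
(5, -20) -> (-5, -20)

(-5, -20)


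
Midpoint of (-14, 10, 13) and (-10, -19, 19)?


Midpoint = ((-14+-10)/2, (10+-19)/2, (13+19)/2) = (-12, -4.5, 16)

(-12, -4.5, 16)


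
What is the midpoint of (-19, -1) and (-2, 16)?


Midpoint = ((-19+-2)/2, (-1+16)/2) = (-10.5, 7.5)

(-10.5, 7.5)


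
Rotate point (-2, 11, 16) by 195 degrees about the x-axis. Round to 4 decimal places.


x' = -2
y' = 11*cos(195) - 16*sin(195) = -6.4841
z' = 11*sin(195) + 16*cos(195) = -18.3018

(-2, -6.4841, -18.3018)


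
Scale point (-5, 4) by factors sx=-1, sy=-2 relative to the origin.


Scaling: (x*sx, y*sy) = (-5*-1, 4*-2) = (5, -8)

(5, -8)


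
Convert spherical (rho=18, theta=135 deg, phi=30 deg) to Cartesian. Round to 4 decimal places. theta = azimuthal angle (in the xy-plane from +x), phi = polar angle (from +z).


x = 18 * sin(30) * cos(135) = -6.364
y = 18 * sin(30) * sin(135) = 6.364
z = 18 * cos(30) = 15.5885

(-6.364, 6.364, 15.5885)


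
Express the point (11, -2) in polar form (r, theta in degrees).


r = sqrt(11^2 + (-2)^2) = 11.1803
theta = atan2(-2, 11) = 349.6952 degrees

r = 11.1803, theta = 349.6952 degrees


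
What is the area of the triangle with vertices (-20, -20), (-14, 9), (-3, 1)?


Area = |x1(y2-y3) + x2(y3-y1) + x3(y1-y2)| / 2
= |-20*(9-1) + -14*(1--20) + -3*(-20-9)| / 2
= 183.5

183.5


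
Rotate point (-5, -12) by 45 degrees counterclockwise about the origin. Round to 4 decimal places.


x' = -5*cos(45) - -12*sin(45) = 4.9497
y' = -5*sin(45) + -12*cos(45) = -12.0208

(4.9497, -12.0208)


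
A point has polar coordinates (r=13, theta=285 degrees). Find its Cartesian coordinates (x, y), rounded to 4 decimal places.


x = 13 * cos(285) = 3.3646
y = 13 * sin(285) = -12.557

(3.3646, -12.557)


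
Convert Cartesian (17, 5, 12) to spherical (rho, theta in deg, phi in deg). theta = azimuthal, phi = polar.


rho = sqrt(17^2 + 5^2 + 12^2) = 21.4009
theta = atan2(5, 17) = 16.3895 deg
phi = acos(12/21.4009) = 55.8942 deg

rho = 21.4009, theta = 16.3895 deg, phi = 55.8942 deg


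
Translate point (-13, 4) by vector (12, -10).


Translation: (x+dx, y+dy) = (-13+12, 4+-10) = (-1, -6)

(-1, -6)


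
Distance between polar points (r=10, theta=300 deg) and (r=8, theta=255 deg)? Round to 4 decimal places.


d = sqrt(r1^2 + r2^2 - 2*r1*r2*cos(t2-t1))
d = sqrt(10^2 + 8^2 - 2*10*8*cos(255-300)) = 7.1318

7.1318


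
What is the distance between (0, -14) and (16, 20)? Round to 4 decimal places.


d = sqrt((16-0)^2 + (20--14)^2) = 37.5766

37.5766


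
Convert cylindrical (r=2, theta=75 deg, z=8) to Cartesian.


x = 2 * cos(75) = 0.5176
y = 2 * sin(75) = 1.9319
z = 8

(0.5176, 1.9319, 8)


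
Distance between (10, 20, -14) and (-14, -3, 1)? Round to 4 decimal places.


d = sqrt((-14-10)^2 + (-3-20)^2 + (1--14)^2) = 36.4692

36.4692


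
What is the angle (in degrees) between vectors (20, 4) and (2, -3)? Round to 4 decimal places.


dot = 20*2 + 4*-3 = 28
|u| = 20.3961, |v| = 3.6056
cos(angle) = 0.3807
angle = 67.6199 degrees

67.6199 degrees


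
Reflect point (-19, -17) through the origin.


Reflection through origin: (x, y) -> (-x, -y)
(-19, -17) -> (19, 17)

(19, 17)


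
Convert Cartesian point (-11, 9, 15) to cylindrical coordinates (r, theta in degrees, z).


r = sqrt((-11)^2 + 9^2) = 14.2127
theta = atan2(9, -11) = 140.7106 deg
z = 15

r = 14.2127, theta = 140.7106 deg, z = 15


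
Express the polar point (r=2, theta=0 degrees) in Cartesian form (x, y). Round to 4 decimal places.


x = 2 * cos(0) = 2
y = 2 * sin(0) = 0

(2, 0)


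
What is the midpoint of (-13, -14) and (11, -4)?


Midpoint = ((-13+11)/2, (-14+-4)/2) = (-1, -9)

(-1, -9)


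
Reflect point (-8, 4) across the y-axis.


Reflection across y-axis: (x, y) -> (-x, y)
(-8, 4) -> (8, 4)

(8, 4)


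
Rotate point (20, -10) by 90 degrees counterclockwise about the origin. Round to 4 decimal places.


x' = 20*cos(90) - -10*sin(90) = 10
y' = 20*sin(90) + -10*cos(90) = 20

(10, 20)


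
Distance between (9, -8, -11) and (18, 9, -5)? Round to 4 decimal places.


d = sqrt((18-9)^2 + (9--8)^2 + (-5--11)^2) = 20.1494

20.1494


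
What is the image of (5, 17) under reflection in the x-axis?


Reflection across x-axis: (x, y) -> (x, -y)
(5, 17) -> (5, -17)

(5, -17)


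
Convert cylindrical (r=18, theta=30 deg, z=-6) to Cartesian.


x = 18 * cos(30) = 15.5885
y = 18 * sin(30) = 9
z = -6

(15.5885, 9, -6)


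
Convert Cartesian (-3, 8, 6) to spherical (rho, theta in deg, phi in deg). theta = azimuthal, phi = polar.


rho = sqrt((-3)^2 + 8^2 + 6^2) = 10.4403
theta = atan2(8, -3) = 110.556 deg
phi = acos(6/10.4403) = 54.9217 deg

rho = 10.4403, theta = 110.556 deg, phi = 54.9217 deg


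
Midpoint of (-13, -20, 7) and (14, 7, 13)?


Midpoint = ((-13+14)/2, (-20+7)/2, (7+13)/2) = (0.5, -6.5, 10)

(0.5, -6.5, 10)


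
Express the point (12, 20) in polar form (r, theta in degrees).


r = sqrt(12^2 + 20^2) = 23.3238
theta = atan2(20, 12) = 59.0362 degrees

r = 23.3238, theta = 59.0362 degrees


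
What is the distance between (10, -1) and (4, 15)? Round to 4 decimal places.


d = sqrt((4-10)^2 + (15--1)^2) = 17.088

17.088


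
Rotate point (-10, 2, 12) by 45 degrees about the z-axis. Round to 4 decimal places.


x' = -10*cos(45) - 2*sin(45) = -8.4853
y' = -10*sin(45) + 2*cos(45) = -5.6569
z' = 12

(-8.4853, -5.6569, 12)


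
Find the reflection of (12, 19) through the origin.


Reflection through origin: (x, y) -> (-x, -y)
(12, 19) -> (-12, -19)

(-12, -19)


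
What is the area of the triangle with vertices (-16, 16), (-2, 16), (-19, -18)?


Area = |x1(y2-y3) + x2(y3-y1) + x3(y1-y2)| / 2
= |-16*(16--18) + -2*(-18-16) + -19*(16-16)| / 2
= 238

238


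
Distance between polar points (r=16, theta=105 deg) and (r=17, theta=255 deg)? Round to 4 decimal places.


d = sqrt(r1^2 + r2^2 - 2*r1*r2*cos(t2-t1))
d = sqrt(16^2 + 17^2 - 2*16*17*cos(255-105)) = 31.8766

31.8766


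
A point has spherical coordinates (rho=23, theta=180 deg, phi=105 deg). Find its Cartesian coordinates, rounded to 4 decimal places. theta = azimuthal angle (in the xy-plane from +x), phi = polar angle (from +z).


x = 23 * sin(105) * cos(180) = -22.2163
y = 23 * sin(105) * sin(180) = 0
z = 23 * cos(105) = -5.9528

(-22.2163, 0, -5.9528)


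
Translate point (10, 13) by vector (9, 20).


Translation: (x+dx, y+dy) = (10+9, 13+20) = (19, 33)

(19, 33)


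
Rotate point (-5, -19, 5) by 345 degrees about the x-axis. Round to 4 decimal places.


x' = -5
y' = -19*cos(345) - 5*sin(345) = -17.0585
z' = -19*sin(345) + 5*cos(345) = 9.7472

(-5, -17.0585, 9.7472)


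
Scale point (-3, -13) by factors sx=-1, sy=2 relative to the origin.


Scaling: (x*sx, y*sy) = (-3*-1, -13*2) = (3, -26)

(3, -26)


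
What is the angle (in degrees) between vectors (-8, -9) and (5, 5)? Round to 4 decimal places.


dot = -8*5 + -9*5 = -85
|u| = 12.0416, |v| = 7.0711
cos(angle) = -0.9983
angle = 176.6335 degrees

176.6335 degrees


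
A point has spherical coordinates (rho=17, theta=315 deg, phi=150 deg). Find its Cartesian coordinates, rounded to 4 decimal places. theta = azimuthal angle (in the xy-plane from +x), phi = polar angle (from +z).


x = 17 * sin(150) * cos(315) = 6.0104
y = 17 * sin(150) * sin(315) = -6.0104
z = 17 * cos(150) = -14.7224

(6.0104, -6.0104, -14.7224)


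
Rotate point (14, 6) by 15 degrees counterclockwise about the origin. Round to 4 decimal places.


x' = 14*cos(15) - 6*sin(15) = 11.97
y' = 14*sin(15) + 6*cos(15) = 9.419

(11.97, 9.419)


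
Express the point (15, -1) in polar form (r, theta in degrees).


r = sqrt(15^2 + (-1)^2) = 15.0333
theta = atan2(-1, 15) = 356.1859 degrees

r = 15.0333, theta = 356.1859 degrees


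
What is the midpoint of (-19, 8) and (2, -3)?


Midpoint = ((-19+2)/2, (8+-3)/2) = (-8.5, 2.5)

(-8.5, 2.5)


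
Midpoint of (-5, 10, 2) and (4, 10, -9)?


Midpoint = ((-5+4)/2, (10+10)/2, (2+-9)/2) = (-0.5, 10, -3.5)

(-0.5, 10, -3.5)


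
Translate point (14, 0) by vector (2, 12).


Translation: (x+dx, y+dy) = (14+2, 0+12) = (16, 12)

(16, 12)


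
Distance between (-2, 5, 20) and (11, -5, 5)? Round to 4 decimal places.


d = sqrt((11--2)^2 + (-5-5)^2 + (5-20)^2) = 22.2261

22.2261


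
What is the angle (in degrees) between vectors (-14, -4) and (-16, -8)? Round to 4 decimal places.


dot = -14*-16 + -4*-8 = 256
|u| = 14.5602, |v| = 17.8885
cos(angle) = 0.9829
angle = 10.6197 degrees

10.6197 degrees


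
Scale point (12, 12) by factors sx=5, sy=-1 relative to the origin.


Scaling: (x*sx, y*sy) = (12*5, 12*-1) = (60, -12)

(60, -12)


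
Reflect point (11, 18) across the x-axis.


Reflection across x-axis: (x, y) -> (x, -y)
(11, 18) -> (11, -18)

(11, -18)


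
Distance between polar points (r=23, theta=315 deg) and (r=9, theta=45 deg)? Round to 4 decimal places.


d = sqrt(r1^2 + r2^2 - 2*r1*r2*cos(t2-t1))
d = sqrt(23^2 + 9^2 - 2*23*9*cos(45-315)) = 24.6982

24.6982


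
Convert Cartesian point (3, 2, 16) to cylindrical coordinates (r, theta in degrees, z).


r = sqrt(3^2 + 2^2) = 3.6056
theta = atan2(2, 3) = 33.6901 deg
z = 16

r = 3.6056, theta = 33.6901 deg, z = 16


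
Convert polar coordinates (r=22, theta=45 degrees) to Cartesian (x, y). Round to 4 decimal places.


x = 22 * cos(45) = 15.5563
y = 22 * sin(45) = 15.5563

(15.5563, 15.5563)


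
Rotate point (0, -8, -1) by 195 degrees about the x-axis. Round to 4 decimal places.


x' = 0
y' = -8*cos(195) - -1*sin(195) = 7.4686
z' = -8*sin(195) + -1*cos(195) = 3.0365

(0, 7.4686, 3.0365)


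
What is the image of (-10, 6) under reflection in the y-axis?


Reflection across y-axis: (x, y) -> (-x, y)
(-10, 6) -> (10, 6)

(10, 6)


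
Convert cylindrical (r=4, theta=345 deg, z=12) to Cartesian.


x = 4 * cos(345) = 3.8637
y = 4 * sin(345) = -1.0353
z = 12

(3.8637, -1.0353, 12)


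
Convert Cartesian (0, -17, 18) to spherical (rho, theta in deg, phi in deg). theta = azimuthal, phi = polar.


rho = sqrt(0^2 + (-17)^2 + 18^2) = 24.7588
theta = atan2(-17, 0) = 270 deg
phi = acos(18/24.7588) = 43.3634 deg

rho = 24.7588, theta = 270 deg, phi = 43.3634 deg


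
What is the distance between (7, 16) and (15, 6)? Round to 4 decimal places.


d = sqrt((15-7)^2 + (6-16)^2) = 12.8062

12.8062


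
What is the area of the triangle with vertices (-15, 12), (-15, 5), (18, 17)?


Area = |x1(y2-y3) + x2(y3-y1) + x3(y1-y2)| / 2
= |-15*(5-17) + -15*(17-12) + 18*(12-5)| / 2
= 115.5

115.5


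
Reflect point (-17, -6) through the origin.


Reflection through origin: (x, y) -> (-x, -y)
(-17, -6) -> (17, 6)

(17, 6)


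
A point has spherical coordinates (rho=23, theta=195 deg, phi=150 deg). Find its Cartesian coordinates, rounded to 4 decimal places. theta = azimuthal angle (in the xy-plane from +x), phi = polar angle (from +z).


x = 23 * sin(150) * cos(195) = -11.1081
y = 23 * sin(150) * sin(195) = -2.9764
z = 23 * cos(150) = -19.9186

(-11.1081, -2.9764, -19.9186)


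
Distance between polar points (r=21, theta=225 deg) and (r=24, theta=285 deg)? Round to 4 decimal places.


d = sqrt(r1^2 + r2^2 - 2*r1*r2*cos(t2-t1))
d = sqrt(21^2 + 24^2 - 2*21*24*cos(285-225)) = 22.6495

22.6495


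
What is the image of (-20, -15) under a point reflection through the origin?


Reflection through origin: (x, y) -> (-x, -y)
(-20, -15) -> (20, 15)

(20, 15)


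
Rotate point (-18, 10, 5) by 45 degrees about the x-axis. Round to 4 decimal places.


x' = -18
y' = 10*cos(45) - 5*sin(45) = 3.5355
z' = 10*sin(45) + 5*cos(45) = 10.6066

(-18, 3.5355, 10.6066)


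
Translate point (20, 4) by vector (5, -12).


Translation: (x+dx, y+dy) = (20+5, 4+-12) = (25, -8)

(25, -8)


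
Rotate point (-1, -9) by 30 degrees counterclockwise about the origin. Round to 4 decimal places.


x' = -1*cos(30) - -9*sin(30) = 3.634
y' = -1*sin(30) + -9*cos(30) = -8.2942

(3.634, -8.2942)


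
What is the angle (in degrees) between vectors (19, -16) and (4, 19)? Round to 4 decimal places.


dot = 19*4 + -16*19 = -228
|u| = 24.8395, |v| = 19.4165
cos(angle) = -0.4727
angle = 118.2122 degrees

118.2122 degrees


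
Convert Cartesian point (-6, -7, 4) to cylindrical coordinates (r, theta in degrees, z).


r = sqrt((-6)^2 + (-7)^2) = 9.2195
theta = atan2(-7, -6) = 229.3987 deg
z = 4

r = 9.2195, theta = 229.3987 deg, z = 4


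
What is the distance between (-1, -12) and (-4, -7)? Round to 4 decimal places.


d = sqrt((-4--1)^2 + (-7--12)^2) = 5.831

5.831


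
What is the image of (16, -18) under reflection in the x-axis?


Reflection across x-axis: (x, y) -> (x, -y)
(16, -18) -> (16, 18)

(16, 18)


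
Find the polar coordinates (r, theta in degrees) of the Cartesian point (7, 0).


r = sqrt(7^2 + 0^2) = 7
theta = atan2(0, 7) = 0 degrees

r = 7, theta = 0 degrees


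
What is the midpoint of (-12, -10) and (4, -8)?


Midpoint = ((-12+4)/2, (-10+-8)/2) = (-4, -9)

(-4, -9)


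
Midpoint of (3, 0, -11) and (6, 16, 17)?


Midpoint = ((3+6)/2, (0+16)/2, (-11+17)/2) = (4.5, 8, 3)

(4.5, 8, 3)


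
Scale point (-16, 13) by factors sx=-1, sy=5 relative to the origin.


Scaling: (x*sx, y*sy) = (-16*-1, 13*5) = (16, 65)

(16, 65)


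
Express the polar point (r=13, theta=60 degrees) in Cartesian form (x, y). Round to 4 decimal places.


x = 13 * cos(60) = 6.5
y = 13 * sin(60) = 11.2583

(6.5, 11.2583)


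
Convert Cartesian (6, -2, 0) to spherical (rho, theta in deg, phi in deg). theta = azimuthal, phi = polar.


rho = sqrt(6^2 + (-2)^2 + 0^2) = 6.3246
theta = atan2(-2, 6) = 341.5651 deg
phi = acos(0/6.3246) = 90 deg

rho = 6.3246, theta = 341.5651 deg, phi = 90 deg


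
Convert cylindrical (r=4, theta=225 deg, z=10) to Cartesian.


x = 4 * cos(225) = -2.8284
y = 4 * sin(225) = -2.8284
z = 10

(-2.8284, -2.8284, 10)


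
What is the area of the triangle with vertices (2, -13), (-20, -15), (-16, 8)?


Area = |x1(y2-y3) + x2(y3-y1) + x3(y1-y2)| / 2
= |2*(-15-8) + -20*(8--13) + -16*(-13--15)| / 2
= 249

249


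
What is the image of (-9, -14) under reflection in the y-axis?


Reflection across y-axis: (x, y) -> (-x, y)
(-9, -14) -> (9, -14)

(9, -14)


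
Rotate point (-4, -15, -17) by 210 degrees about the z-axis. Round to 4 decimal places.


x' = -4*cos(210) - -15*sin(210) = -4.0359
y' = -4*sin(210) + -15*cos(210) = 14.9904
z' = -17

(-4.0359, 14.9904, -17)


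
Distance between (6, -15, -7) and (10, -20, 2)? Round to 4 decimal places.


d = sqrt((10-6)^2 + (-20--15)^2 + (2--7)^2) = 11.0454

11.0454


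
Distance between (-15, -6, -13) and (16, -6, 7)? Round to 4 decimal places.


d = sqrt((16--15)^2 + (-6--6)^2 + (7--13)^2) = 36.8917

36.8917


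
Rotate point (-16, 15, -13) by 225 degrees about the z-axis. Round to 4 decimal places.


x' = -16*cos(225) - 15*sin(225) = 21.9203
y' = -16*sin(225) + 15*cos(225) = 0.7071
z' = -13

(21.9203, 0.7071, -13)


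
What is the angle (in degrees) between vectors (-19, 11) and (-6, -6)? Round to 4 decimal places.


dot = -19*-6 + 11*-6 = 48
|u| = 21.9545, |v| = 8.4853
cos(angle) = 0.2577
angle = 75.0686 degrees

75.0686 degrees


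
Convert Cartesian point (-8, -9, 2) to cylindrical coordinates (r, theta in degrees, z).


r = sqrt((-8)^2 + (-9)^2) = 12.0416
theta = atan2(-9, -8) = 228.3665 deg
z = 2

r = 12.0416, theta = 228.3665 deg, z = 2


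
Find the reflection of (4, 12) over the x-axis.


Reflection across x-axis: (x, y) -> (x, -y)
(4, 12) -> (4, -12)

(4, -12)


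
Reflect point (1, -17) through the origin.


Reflection through origin: (x, y) -> (-x, -y)
(1, -17) -> (-1, 17)

(-1, 17)


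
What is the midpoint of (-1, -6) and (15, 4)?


Midpoint = ((-1+15)/2, (-6+4)/2) = (7, -1)

(7, -1)


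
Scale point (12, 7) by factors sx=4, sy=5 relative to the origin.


Scaling: (x*sx, y*sy) = (12*4, 7*5) = (48, 35)

(48, 35)


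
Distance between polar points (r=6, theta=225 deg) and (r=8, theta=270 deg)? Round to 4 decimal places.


d = sqrt(r1^2 + r2^2 - 2*r1*r2*cos(t2-t1))
d = sqrt(6^2 + 8^2 - 2*6*8*cos(270-225)) = 5.6673

5.6673


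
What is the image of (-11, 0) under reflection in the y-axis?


Reflection across y-axis: (x, y) -> (-x, y)
(-11, 0) -> (11, 0)

(11, 0)


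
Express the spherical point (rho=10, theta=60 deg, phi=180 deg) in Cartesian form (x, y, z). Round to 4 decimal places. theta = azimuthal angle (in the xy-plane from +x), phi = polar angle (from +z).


x = 10 * sin(180) * cos(60) = 0
y = 10 * sin(180) * sin(60) = 0
z = 10 * cos(180) = -10

(0, 0, -10)


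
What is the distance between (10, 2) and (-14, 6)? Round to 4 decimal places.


d = sqrt((-14-10)^2 + (6-2)^2) = 24.3311

24.3311


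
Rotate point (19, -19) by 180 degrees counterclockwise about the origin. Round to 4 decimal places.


x' = 19*cos(180) - -19*sin(180) = -19
y' = 19*sin(180) + -19*cos(180) = 19

(-19, 19)


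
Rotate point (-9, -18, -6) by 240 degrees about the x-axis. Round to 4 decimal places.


x' = -9
y' = -18*cos(240) - -6*sin(240) = 3.8038
z' = -18*sin(240) + -6*cos(240) = 18.5885

(-9, 3.8038, 18.5885)


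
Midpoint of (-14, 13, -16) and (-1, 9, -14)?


Midpoint = ((-14+-1)/2, (13+9)/2, (-16+-14)/2) = (-7.5, 11, -15)

(-7.5, 11, -15)


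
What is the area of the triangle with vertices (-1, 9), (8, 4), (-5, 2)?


Area = |x1(y2-y3) + x2(y3-y1) + x3(y1-y2)| / 2
= |-1*(4-2) + 8*(2-9) + -5*(9-4)| / 2
= 41.5

41.5


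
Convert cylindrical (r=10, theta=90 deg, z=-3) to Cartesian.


x = 10 * cos(90) = 0
y = 10 * sin(90) = 10
z = -3

(0, 10, -3)


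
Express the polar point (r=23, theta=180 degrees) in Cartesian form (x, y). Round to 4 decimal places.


x = 23 * cos(180) = -23
y = 23 * sin(180) = 0

(-23, 0)


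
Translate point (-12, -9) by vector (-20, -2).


Translation: (x+dx, y+dy) = (-12+-20, -9+-2) = (-32, -11)

(-32, -11)


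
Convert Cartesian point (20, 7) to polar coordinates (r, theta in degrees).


r = sqrt(20^2 + 7^2) = 21.1896
theta = atan2(7, 20) = 19.29 degrees

r = 21.1896, theta = 19.29 degrees


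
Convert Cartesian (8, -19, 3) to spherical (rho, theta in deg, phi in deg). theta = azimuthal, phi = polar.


rho = sqrt(8^2 + (-19)^2 + 3^2) = 20.8327
theta = atan2(-19, 8) = 292.8337 deg
phi = acos(3/20.8327) = 81.7204 deg

rho = 20.8327, theta = 292.8337 deg, phi = 81.7204 deg


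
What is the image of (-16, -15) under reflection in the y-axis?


Reflection across y-axis: (x, y) -> (-x, y)
(-16, -15) -> (16, -15)

(16, -15)


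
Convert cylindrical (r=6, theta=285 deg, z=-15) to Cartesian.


x = 6 * cos(285) = 1.5529
y = 6 * sin(285) = -5.7956
z = -15

(1.5529, -5.7956, -15)


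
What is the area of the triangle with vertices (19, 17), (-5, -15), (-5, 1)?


Area = |x1(y2-y3) + x2(y3-y1) + x3(y1-y2)| / 2
= |19*(-15-1) + -5*(1-17) + -5*(17--15)| / 2
= 192

192


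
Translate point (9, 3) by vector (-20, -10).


Translation: (x+dx, y+dy) = (9+-20, 3+-10) = (-11, -7)

(-11, -7)


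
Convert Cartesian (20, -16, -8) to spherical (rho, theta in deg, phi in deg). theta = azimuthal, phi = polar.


rho = sqrt(20^2 + (-16)^2 + (-8)^2) = 26.8328
theta = atan2(-16, 20) = 321.3402 deg
phi = acos(-8/26.8328) = 107.3461 deg

rho = 26.8328, theta = 321.3402 deg, phi = 107.3461 deg


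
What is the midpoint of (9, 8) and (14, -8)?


Midpoint = ((9+14)/2, (8+-8)/2) = (11.5, 0)

(11.5, 0)


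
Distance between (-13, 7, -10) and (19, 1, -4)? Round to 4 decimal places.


d = sqrt((19--13)^2 + (1-7)^2 + (-4--10)^2) = 33.1059

33.1059


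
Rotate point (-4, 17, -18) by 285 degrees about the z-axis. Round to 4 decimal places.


x' = -4*cos(285) - 17*sin(285) = 15.3855
y' = -4*sin(285) + 17*cos(285) = 8.2636
z' = -18

(15.3855, 8.2636, -18)


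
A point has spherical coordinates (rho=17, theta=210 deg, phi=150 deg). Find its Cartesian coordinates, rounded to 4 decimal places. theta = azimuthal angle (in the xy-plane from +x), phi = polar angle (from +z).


x = 17 * sin(150) * cos(210) = -7.3612
y = 17 * sin(150) * sin(210) = -4.25
z = 17 * cos(150) = -14.7224

(-7.3612, -4.25, -14.7224)


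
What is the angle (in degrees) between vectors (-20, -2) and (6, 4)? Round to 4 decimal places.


dot = -20*6 + -2*4 = -128
|u| = 20.0998, |v| = 7.2111
cos(angle) = -0.8831
angle = 152.0205 degrees

152.0205 degrees


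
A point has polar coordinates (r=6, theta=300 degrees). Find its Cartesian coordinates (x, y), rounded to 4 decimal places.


x = 6 * cos(300) = 3
y = 6 * sin(300) = -5.1962

(3, -5.1962)


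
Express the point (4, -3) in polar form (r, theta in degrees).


r = sqrt(4^2 + (-3)^2) = 5
theta = atan2(-3, 4) = 323.1301 degrees

r = 5, theta = 323.1301 degrees


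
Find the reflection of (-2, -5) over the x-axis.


Reflection across x-axis: (x, y) -> (x, -y)
(-2, -5) -> (-2, 5)

(-2, 5)


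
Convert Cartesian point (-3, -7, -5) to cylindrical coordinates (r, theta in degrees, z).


r = sqrt((-3)^2 + (-7)^2) = 7.6158
theta = atan2(-7, -3) = 246.8014 deg
z = -5

r = 7.6158, theta = 246.8014 deg, z = -5


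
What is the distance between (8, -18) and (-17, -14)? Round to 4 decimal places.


d = sqrt((-17-8)^2 + (-14--18)^2) = 25.318

25.318


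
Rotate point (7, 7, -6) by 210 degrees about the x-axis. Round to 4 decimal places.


x' = 7
y' = 7*cos(210) - -6*sin(210) = -9.0622
z' = 7*sin(210) + -6*cos(210) = 1.6962

(7, -9.0622, 1.6962)


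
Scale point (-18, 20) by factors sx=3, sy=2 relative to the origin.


Scaling: (x*sx, y*sy) = (-18*3, 20*2) = (-54, 40)

(-54, 40)


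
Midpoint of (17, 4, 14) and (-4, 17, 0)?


Midpoint = ((17+-4)/2, (4+17)/2, (14+0)/2) = (6.5, 10.5, 7)

(6.5, 10.5, 7)


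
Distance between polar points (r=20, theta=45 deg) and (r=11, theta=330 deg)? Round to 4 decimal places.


d = sqrt(r1^2 + r2^2 - 2*r1*r2*cos(t2-t1))
d = sqrt(20^2 + 11^2 - 2*20*11*cos(330-45)) = 20.1772

20.1772


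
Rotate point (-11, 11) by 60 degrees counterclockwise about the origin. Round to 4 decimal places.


x' = -11*cos(60) - 11*sin(60) = -15.0263
y' = -11*sin(60) + 11*cos(60) = -4.0263

(-15.0263, -4.0263)


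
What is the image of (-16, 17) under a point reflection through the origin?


Reflection through origin: (x, y) -> (-x, -y)
(-16, 17) -> (16, -17)

(16, -17)


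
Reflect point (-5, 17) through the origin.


Reflection through origin: (x, y) -> (-x, -y)
(-5, 17) -> (5, -17)

(5, -17)


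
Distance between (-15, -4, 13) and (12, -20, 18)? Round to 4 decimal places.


d = sqrt((12--15)^2 + (-20--4)^2 + (18-13)^2) = 31.7805

31.7805


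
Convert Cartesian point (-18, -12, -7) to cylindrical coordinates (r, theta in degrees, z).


r = sqrt((-18)^2 + (-12)^2) = 21.6333
theta = atan2(-12, -18) = 213.6901 deg
z = -7

r = 21.6333, theta = 213.6901 deg, z = -7


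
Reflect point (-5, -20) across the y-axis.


Reflection across y-axis: (x, y) -> (-x, y)
(-5, -20) -> (5, -20)

(5, -20)


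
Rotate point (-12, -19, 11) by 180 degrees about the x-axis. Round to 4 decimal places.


x' = -12
y' = -19*cos(180) - 11*sin(180) = 19
z' = -19*sin(180) + 11*cos(180) = -11

(-12, 19, -11)


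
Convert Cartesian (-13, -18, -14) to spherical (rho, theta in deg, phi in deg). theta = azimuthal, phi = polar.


rho = sqrt((-13)^2 + (-18)^2 + (-14)^2) = 26.2488
theta = atan2(-18, -13) = 234.1623 deg
phi = acos(-14/26.2488) = 122.2326 deg

rho = 26.2488, theta = 234.1623 deg, phi = 122.2326 deg


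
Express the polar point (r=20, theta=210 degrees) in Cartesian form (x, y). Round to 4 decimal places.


x = 20 * cos(210) = -17.3205
y = 20 * sin(210) = -10

(-17.3205, -10)


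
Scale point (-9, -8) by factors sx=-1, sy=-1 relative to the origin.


Scaling: (x*sx, y*sy) = (-9*-1, -8*-1) = (9, 8)

(9, 8)


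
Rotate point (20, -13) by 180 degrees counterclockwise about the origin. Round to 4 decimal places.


x' = 20*cos(180) - -13*sin(180) = -20
y' = 20*sin(180) + -13*cos(180) = 13

(-20, 13)


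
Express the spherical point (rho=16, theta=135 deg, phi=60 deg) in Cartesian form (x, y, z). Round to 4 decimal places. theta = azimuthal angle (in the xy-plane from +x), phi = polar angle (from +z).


x = 16 * sin(60) * cos(135) = -9.798
y = 16 * sin(60) * sin(135) = 9.798
z = 16 * cos(60) = 8

(-9.798, 9.798, 8)


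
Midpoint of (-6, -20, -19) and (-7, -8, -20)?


Midpoint = ((-6+-7)/2, (-20+-8)/2, (-19+-20)/2) = (-6.5, -14, -19.5)

(-6.5, -14, -19.5)


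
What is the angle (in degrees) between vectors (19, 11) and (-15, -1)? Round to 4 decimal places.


dot = 19*-15 + 11*-1 = -296
|u| = 21.9545, |v| = 15.0333
cos(angle) = -0.8968
angle = 153.7455 degrees

153.7455 degrees


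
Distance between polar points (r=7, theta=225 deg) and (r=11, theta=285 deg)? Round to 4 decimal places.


d = sqrt(r1^2 + r2^2 - 2*r1*r2*cos(t2-t1))
d = sqrt(7^2 + 11^2 - 2*7*11*cos(285-225)) = 9.6437

9.6437


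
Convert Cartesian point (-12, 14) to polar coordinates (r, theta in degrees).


r = sqrt((-12)^2 + 14^2) = 18.4391
theta = atan2(14, -12) = 130.6013 degrees

r = 18.4391, theta = 130.6013 degrees


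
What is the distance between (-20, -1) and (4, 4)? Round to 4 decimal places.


d = sqrt((4--20)^2 + (4--1)^2) = 24.5153

24.5153


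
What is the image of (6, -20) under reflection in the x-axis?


Reflection across x-axis: (x, y) -> (x, -y)
(6, -20) -> (6, 20)

(6, 20)


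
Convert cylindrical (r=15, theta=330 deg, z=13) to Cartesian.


x = 15 * cos(330) = 12.9904
y = 15 * sin(330) = -7.5
z = 13

(12.9904, -7.5, 13)


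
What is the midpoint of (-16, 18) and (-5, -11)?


Midpoint = ((-16+-5)/2, (18+-11)/2) = (-10.5, 3.5)

(-10.5, 3.5)


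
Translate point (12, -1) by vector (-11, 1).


Translation: (x+dx, y+dy) = (12+-11, -1+1) = (1, 0)

(1, 0)


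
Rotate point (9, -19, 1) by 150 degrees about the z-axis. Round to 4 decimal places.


x' = 9*cos(150) - -19*sin(150) = 1.7058
y' = 9*sin(150) + -19*cos(150) = 20.9545
z' = 1

(1.7058, 20.9545, 1)


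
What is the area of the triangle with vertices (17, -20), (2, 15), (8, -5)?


Area = |x1(y2-y3) + x2(y3-y1) + x3(y1-y2)| / 2
= |17*(15--5) + 2*(-5--20) + 8*(-20-15)| / 2
= 45

45


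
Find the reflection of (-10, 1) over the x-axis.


Reflection across x-axis: (x, y) -> (x, -y)
(-10, 1) -> (-10, -1)

(-10, -1)


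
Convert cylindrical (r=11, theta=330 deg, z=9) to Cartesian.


x = 11 * cos(330) = 9.5263
y = 11 * sin(330) = -5.5
z = 9

(9.5263, -5.5, 9)


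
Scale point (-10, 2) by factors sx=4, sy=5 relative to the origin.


Scaling: (x*sx, y*sy) = (-10*4, 2*5) = (-40, 10)

(-40, 10)


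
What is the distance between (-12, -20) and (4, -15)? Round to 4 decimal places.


d = sqrt((4--12)^2 + (-15--20)^2) = 16.7631

16.7631


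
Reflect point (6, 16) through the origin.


Reflection through origin: (x, y) -> (-x, -y)
(6, 16) -> (-6, -16)

(-6, -16)


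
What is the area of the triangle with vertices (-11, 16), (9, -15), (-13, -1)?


Area = |x1(y2-y3) + x2(y3-y1) + x3(y1-y2)| / 2
= |-11*(-15--1) + 9*(-1-16) + -13*(16--15)| / 2
= 201

201


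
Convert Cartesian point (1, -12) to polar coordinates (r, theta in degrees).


r = sqrt(1^2 + (-12)^2) = 12.0416
theta = atan2(-12, 1) = 274.7636 degrees

r = 12.0416, theta = 274.7636 degrees


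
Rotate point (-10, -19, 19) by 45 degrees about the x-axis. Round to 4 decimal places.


x' = -10
y' = -19*cos(45) - 19*sin(45) = -26.8701
z' = -19*sin(45) + 19*cos(45) = 0

(-10, -26.8701, 0)


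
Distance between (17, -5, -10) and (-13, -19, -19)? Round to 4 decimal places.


d = sqrt((-13-17)^2 + (-19--5)^2 + (-19--10)^2) = 34.3074

34.3074


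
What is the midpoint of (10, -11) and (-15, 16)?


Midpoint = ((10+-15)/2, (-11+16)/2) = (-2.5, 2.5)

(-2.5, 2.5)


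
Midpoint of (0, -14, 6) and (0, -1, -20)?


Midpoint = ((0+0)/2, (-14+-1)/2, (6+-20)/2) = (0, -7.5, -7)

(0, -7.5, -7)


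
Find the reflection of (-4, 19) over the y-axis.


Reflection across y-axis: (x, y) -> (-x, y)
(-4, 19) -> (4, 19)

(4, 19)


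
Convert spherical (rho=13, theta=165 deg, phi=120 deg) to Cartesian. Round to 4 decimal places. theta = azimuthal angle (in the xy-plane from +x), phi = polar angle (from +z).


x = 13 * sin(120) * cos(165) = -10.8747
y = 13 * sin(120) * sin(165) = 2.9139
z = 13 * cos(120) = -6.5

(-10.8747, 2.9139, -6.5)


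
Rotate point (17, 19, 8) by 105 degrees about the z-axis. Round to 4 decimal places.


x' = 17*cos(105) - 19*sin(105) = -22.7525
y' = 17*sin(105) + 19*cos(105) = 11.5032
z' = 8

(-22.7525, 11.5032, 8)


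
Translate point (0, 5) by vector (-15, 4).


Translation: (x+dx, y+dy) = (0+-15, 5+4) = (-15, 9)

(-15, 9)


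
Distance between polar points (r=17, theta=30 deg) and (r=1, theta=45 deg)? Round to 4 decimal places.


d = sqrt(r1^2 + r2^2 - 2*r1*r2*cos(t2-t1))
d = sqrt(17^2 + 1^2 - 2*17*1*cos(45-30)) = 16.0362

16.0362


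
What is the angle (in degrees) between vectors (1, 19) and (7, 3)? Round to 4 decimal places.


dot = 1*7 + 19*3 = 64
|u| = 19.0263, |v| = 7.6158
cos(angle) = 0.4417
angle = 63.7886 degrees

63.7886 degrees


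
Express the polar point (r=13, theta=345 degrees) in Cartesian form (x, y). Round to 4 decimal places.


x = 13 * cos(345) = 12.557
y = 13 * sin(345) = -3.3646

(12.557, -3.3646)


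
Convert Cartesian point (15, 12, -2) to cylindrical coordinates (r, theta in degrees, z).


r = sqrt(15^2 + 12^2) = 19.2094
theta = atan2(12, 15) = 38.6598 deg
z = -2

r = 19.2094, theta = 38.6598 deg, z = -2


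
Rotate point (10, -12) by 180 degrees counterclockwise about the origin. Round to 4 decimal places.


x' = 10*cos(180) - -12*sin(180) = -10
y' = 10*sin(180) + -12*cos(180) = 12

(-10, 12)


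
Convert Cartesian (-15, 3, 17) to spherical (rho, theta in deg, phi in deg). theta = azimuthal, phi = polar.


rho = sqrt((-15)^2 + 3^2 + 17^2) = 22.8692
theta = atan2(3, -15) = 168.6901 deg
phi = acos(17/22.8692) = 41.9817 deg

rho = 22.8692, theta = 168.6901 deg, phi = 41.9817 deg


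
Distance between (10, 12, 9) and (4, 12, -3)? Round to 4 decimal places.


d = sqrt((4-10)^2 + (12-12)^2 + (-3-9)^2) = 13.4164

13.4164


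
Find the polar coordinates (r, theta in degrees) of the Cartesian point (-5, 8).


r = sqrt((-5)^2 + 8^2) = 9.434
theta = atan2(8, -5) = 122.0054 degrees

r = 9.434, theta = 122.0054 degrees


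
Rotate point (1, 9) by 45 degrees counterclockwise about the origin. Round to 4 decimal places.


x' = 1*cos(45) - 9*sin(45) = -5.6569
y' = 1*sin(45) + 9*cos(45) = 7.0711

(-5.6569, 7.0711)


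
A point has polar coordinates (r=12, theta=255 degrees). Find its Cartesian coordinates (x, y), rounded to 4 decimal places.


x = 12 * cos(255) = -3.1058
y = 12 * sin(255) = -11.5911

(-3.1058, -11.5911)


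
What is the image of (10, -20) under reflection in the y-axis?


Reflection across y-axis: (x, y) -> (-x, y)
(10, -20) -> (-10, -20)

(-10, -20)


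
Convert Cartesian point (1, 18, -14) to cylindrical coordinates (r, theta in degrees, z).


r = sqrt(1^2 + 18^2) = 18.0278
theta = atan2(18, 1) = 86.8202 deg
z = -14

r = 18.0278, theta = 86.8202 deg, z = -14


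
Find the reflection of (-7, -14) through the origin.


Reflection through origin: (x, y) -> (-x, -y)
(-7, -14) -> (7, 14)

(7, 14)


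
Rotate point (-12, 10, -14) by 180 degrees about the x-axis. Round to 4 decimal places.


x' = -12
y' = 10*cos(180) - -14*sin(180) = -10
z' = 10*sin(180) + -14*cos(180) = 14

(-12, -10, 14)


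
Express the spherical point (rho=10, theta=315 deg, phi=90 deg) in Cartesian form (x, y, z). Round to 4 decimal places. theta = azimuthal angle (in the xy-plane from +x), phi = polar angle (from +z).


x = 10 * sin(90) * cos(315) = 7.0711
y = 10 * sin(90) * sin(315) = -7.0711
z = 10 * cos(90) = 0

(7.0711, -7.0711, 0)


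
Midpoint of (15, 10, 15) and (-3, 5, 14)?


Midpoint = ((15+-3)/2, (10+5)/2, (15+14)/2) = (6, 7.5, 14.5)

(6, 7.5, 14.5)


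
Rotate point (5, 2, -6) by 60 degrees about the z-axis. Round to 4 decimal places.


x' = 5*cos(60) - 2*sin(60) = 0.7679
y' = 5*sin(60) + 2*cos(60) = 5.3301
z' = -6

(0.7679, 5.3301, -6)


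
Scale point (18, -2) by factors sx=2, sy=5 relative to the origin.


Scaling: (x*sx, y*sy) = (18*2, -2*5) = (36, -10)

(36, -10)


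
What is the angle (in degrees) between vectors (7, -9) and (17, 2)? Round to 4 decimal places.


dot = 7*17 + -9*2 = 101
|u| = 11.4018, |v| = 17.1172
cos(angle) = 0.5175
angle = 58.8349 degrees

58.8349 degrees


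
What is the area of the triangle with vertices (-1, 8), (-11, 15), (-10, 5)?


Area = |x1(y2-y3) + x2(y3-y1) + x3(y1-y2)| / 2
= |-1*(15-5) + -11*(5-8) + -10*(8-15)| / 2
= 46.5

46.5


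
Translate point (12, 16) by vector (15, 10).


Translation: (x+dx, y+dy) = (12+15, 16+10) = (27, 26)

(27, 26)


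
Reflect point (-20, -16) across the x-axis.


Reflection across x-axis: (x, y) -> (x, -y)
(-20, -16) -> (-20, 16)

(-20, 16)


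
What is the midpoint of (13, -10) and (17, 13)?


Midpoint = ((13+17)/2, (-10+13)/2) = (15, 1.5)

(15, 1.5)


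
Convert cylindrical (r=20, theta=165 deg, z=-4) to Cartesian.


x = 20 * cos(165) = -19.3185
y = 20 * sin(165) = 5.1764
z = -4

(-19.3185, 5.1764, -4)


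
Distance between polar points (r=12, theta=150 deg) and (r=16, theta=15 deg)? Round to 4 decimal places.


d = sqrt(r1^2 + r2^2 - 2*r1*r2*cos(t2-t1))
d = sqrt(12^2 + 16^2 - 2*12*16*cos(15-150)) = 25.9139

25.9139


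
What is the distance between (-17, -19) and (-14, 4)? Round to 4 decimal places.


d = sqrt((-14--17)^2 + (4--19)^2) = 23.1948

23.1948


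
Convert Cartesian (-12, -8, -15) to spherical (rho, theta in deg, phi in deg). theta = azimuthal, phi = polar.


rho = sqrt((-12)^2 + (-8)^2 + (-15)^2) = 20.8087
theta = atan2(-8, -12) = 213.6901 deg
phi = acos(-15/20.8087) = 136.125 deg

rho = 20.8087, theta = 213.6901 deg, phi = 136.125 deg


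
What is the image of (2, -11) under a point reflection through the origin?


Reflection through origin: (x, y) -> (-x, -y)
(2, -11) -> (-2, 11)

(-2, 11)


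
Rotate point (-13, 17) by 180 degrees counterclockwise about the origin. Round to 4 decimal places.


x' = -13*cos(180) - 17*sin(180) = 13
y' = -13*sin(180) + 17*cos(180) = -17

(13, -17)


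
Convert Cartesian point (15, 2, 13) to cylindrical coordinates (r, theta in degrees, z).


r = sqrt(15^2 + 2^2) = 15.1327
theta = atan2(2, 15) = 7.5946 deg
z = 13

r = 15.1327, theta = 7.5946 deg, z = 13


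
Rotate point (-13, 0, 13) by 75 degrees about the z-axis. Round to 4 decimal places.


x' = -13*cos(75) - 0*sin(75) = -3.3646
y' = -13*sin(75) + 0*cos(75) = -12.557
z' = 13

(-3.3646, -12.557, 13)


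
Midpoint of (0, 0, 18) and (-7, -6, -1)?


Midpoint = ((0+-7)/2, (0+-6)/2, (18+-1)/2) = (-3.5, -3, 8.5)

(-3.5, -3, 8.5)
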